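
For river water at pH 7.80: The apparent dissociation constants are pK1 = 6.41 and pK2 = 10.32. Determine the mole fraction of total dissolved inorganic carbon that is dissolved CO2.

α₀ = 0.0390

α₀ = 1 / (1 + K1/[H⁺] + K1K2/[H⁺]²) = 1 / (1 + 10^+1.39 + 10^-1.13)
   = 1 / (1 + 24.547 + 0.074131) = 1/25.621 = 0.03903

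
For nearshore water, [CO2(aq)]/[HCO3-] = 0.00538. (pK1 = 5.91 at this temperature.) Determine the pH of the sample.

From K1 = [H⁺][HCO3-]/[CO2(aq)]:  pH = pK1 − log₁₀([CO2(aq)]/[HCO3-])
log₁₀(0.00538) = -2.269
pH = 5.91 − (-2.269) = 8.18

pH = 8.18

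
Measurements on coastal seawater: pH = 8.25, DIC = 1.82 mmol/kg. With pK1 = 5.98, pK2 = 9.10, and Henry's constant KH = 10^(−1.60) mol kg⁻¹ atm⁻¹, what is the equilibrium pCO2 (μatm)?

pCO2 = 339 μatm

α₀ = 1 / (1 + K1/[H⁺] + K1K2/[H⁺]²) = 1 / (1 + 10^+2.27 + 10^+1.42)
   = 1 / (1 + 186.21 + 26.303) = 1/213.51 = 0.004684
[CO2*] = α₀ × DIC = 0.004684 × 1.82 = 0.008524 mmol/kg = 8.524 μmol/kg
pCO2 = [CO2*]/KH = 8.524×10^-6 / 2.512×10^-2 = 339 μatm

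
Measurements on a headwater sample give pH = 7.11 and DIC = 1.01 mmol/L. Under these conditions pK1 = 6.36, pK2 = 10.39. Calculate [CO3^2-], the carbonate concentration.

α₂ = 1 / (1 + [H⁺]/K2 + [H⁺]²/(K1K2)) = 1 / (1 + 10^+3.28 + 10^+2.53)
   = 1 / (1 + 1905.5 + 338.84) = 1/2245.3 = 0.0004454
[CO3²⁻] = α₂ × DIC = 0.0004454 × 1.01 = 0.000450 mmol/L = 0.450 μmol/L

[CO3²⁻] = 0.450 μmol/L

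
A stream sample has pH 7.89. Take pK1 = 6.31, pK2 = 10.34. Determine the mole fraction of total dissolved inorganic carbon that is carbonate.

α₂ = 1 / (1 + [H⁺]/K2 + [H⁺]²/(K1K2)) = 1 / (1 + 10^+2.45 + 10^+0.87)
   = 1 / (1 + 281.84 + 7.4131) = 1/290.25 = 0.003445

α₂ = 0.00345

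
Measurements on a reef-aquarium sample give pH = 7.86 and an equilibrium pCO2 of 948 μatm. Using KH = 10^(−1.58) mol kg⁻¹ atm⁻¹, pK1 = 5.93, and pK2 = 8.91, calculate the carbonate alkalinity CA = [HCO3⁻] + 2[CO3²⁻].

CA = 2.50 mmol/kg

[CO2*] = KH · pCO2 = 10^(−1.58) × 948×10^-6 = 2.493×10^-5 mol/kg
α₀ = 1/(1 + K1/[H⁺] + K1K2/[H⁺]²) = 1/(1 + 10^+1.93 + 10^+0.88) = 0.01067
DIC = [CO2*]/α₀ = 2.493×10^-5 / 0.01067 = 2.336 mmol/kg
CA = (α₁ + 2α₂)·DIC = (0.9084 + 2×0.08096) × 2.336 = 2.50 mmol/kg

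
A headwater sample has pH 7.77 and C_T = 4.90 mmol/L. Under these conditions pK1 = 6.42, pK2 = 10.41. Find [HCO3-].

α₁ = 1 / (1 + [H⁺]/K1 + K2/[H⁺]) = 1 / (1 + 10^-1.35 + 10^-2.64)
   = 1 / (1 + 0.044668 + 0.0022909) = 1/1.0470 = 0.9551
[HCO3⁻] = α₁ × DIC = 0.9551 × 4.90 = 4.68 mmol/L

[HCO3⁻] = 4.68 mmol/L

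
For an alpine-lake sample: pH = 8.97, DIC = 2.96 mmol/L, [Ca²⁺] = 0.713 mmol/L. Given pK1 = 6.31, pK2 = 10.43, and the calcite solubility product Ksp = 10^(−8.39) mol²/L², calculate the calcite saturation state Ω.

Ω = 17.3

α₂ = 1 / (1 + [H⁺]/K2 + [H⁺]²/(K1K2)) = 1 / (1 + 10^+1.46 + 10^-1.20)
   = 1 / (1 + 28.840 + 0.063096) = 1/29.903 = 0.03344
[CO3²⁻] = α₂ × DIC = 0.03344 × 2.96 = 0.09899 mmol/L
Ksp = 10^(−8.39) = 4.074×10^-9
Ω = [Ca²⁺][CO3²⁻]/Ksp = (0.713×10^-3)(9.899×10^-5) / 4.074×10^-9 = 17.3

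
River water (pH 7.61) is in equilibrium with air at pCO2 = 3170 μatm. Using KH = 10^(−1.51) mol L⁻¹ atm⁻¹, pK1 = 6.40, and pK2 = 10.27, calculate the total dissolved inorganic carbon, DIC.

DIC = 1.69 mmol/L

[CO2*] = KH · pCO2 = 10^(−1.51) × 3170×10^-6 = 9.796×10^-5 mol/L
α₀ = 1/(1 + K1/[H⁺] + K1K2/[H⁺]²) = 1/(1 + 10^+1.21 + 10^-1.45) = 0.05796
DIC = [CO2*]/α₀ = 9.796×10^-5 / 0.05796 = 1.69 mmol/L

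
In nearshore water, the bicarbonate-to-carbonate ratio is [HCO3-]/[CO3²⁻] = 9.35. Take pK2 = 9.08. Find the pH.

pH = 8.11

From K2 = [H⁺][CO3²⁻]/[HCO3-]:  pH = pK2 − log₁₀([HCO3-]/[CO3²⁻])
log₁₀(9.35) = +0.971
pH = 9.08 − (+0.971) = 8.11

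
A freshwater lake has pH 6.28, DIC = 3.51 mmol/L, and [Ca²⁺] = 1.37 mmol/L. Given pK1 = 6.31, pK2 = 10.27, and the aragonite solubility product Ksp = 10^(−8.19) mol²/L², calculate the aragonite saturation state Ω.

α₂ = 1 / (1 + [H⁺]/K2 + [H⁺]²/(K1K2)) = 1 / (1 + 10^+3.99 + 10^+4.02)
   = 1 / (1 + 9772.4 + 1.0471×10^4) = 1/2.0245×10^4 = 4.940×10^-5
[CO3²⁻] = α₂ × DIC = 4.940×10^-5 × 3.51 = 0.0001734 mmol/L = 0.1734 μmol/L
Ksp = 10^(−8.19) = 6.457×10^-9
Ω = [Ca²⁺][CO3²⁻]/Ksp = (1.37×10^-3)(1.734×10^-7) / 6.457×10^-9 = 0.0368

Ω = 0.0368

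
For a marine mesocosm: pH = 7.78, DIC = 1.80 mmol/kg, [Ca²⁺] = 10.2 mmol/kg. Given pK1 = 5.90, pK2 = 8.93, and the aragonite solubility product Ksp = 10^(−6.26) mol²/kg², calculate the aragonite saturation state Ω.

Ω = 2.18

α₂ = 1 / (1 + [H⁺]/K2 + [H⁺]²/(K1K2)) = 1 / (1 + 10^+1.15 + 10^-0.73)
   = 1 / (1 + 14.125 + 0.18621) = 1/15.312 = 0.06531
[CO3²⁻] = α₂ × DIC = 0.06531 × 1.80 = 0.1176 mmol/kg
Ksp = 10^(−6.26) = 5.495×10^-7
Ω = [Ca²⁺][CO3²⁻]/Ksp = (10.2×10^-3)(1.176×10^-4) / 5.495×10^-7 = 2.18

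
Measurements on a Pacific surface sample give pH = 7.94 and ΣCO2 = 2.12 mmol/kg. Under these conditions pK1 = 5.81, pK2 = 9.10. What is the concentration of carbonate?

α₂ = 1 / (1 + [H⁺]/K2 + [H⁺]²/(K1K2)) = 1 / (1 + 10^+1.16 + 10^-0.97)
   = 1 / (1 + 14.454 + 0.10715) = 1/15.562 = 0.06426
[CO3²⁻] = α₂ × DIC = 0.06426 × 2.12 = 0.136 mmol/kg

[CO3²⁻] = 0.136 mmol/kg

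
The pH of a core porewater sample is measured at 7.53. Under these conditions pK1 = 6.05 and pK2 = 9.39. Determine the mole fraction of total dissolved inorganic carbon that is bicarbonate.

α₁ = 1 / (1 + [H⁺]/K1 + K2/[H⁺]) = 1 / (1 + 10^-1.48 + 10^-1.86)
   = 1 / (1 + 0.033113 + 0.013804) = 1/1.0469 = 0.9552

α₁ = 0.955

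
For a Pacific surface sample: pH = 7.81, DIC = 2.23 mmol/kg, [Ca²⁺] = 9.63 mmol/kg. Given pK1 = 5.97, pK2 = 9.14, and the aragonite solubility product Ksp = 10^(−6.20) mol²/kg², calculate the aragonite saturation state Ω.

Ω = 1.50

α₂ = 1 / (1 + [H⁺]/K2 + [H⁺]²/(K1K2)) = 1 / (1 + 10^+1.33 + 10^-0.51)
   = 1 / (1 + 21.380 + 0.30903) = 1/22.689 = 0.04407
[CO3²⁻] = α₂ × DIC = 0.04407 × 2.23 = 0.09829 mmol/kg
Ksp = 10^(−6.20) = 6.310×10^-7
Ω = [Ca²⁺][CO3²⁻]/Ksp = (9.63×10^-3)(9.829×10^-5) / 6.310×10^-7 = 1.50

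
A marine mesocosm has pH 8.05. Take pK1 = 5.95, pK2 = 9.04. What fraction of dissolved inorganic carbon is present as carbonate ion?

α₂ = 1 / (1 + [H⁺]/K2 + [H⁺]²/(K1K2)) = 1 / (1 + 10^+0.99 + 10^-1.11)
   = 1 / (1 + 9.7724 + 0.077625) = 1/10.850 = 0.09217

α₂ = 0.0922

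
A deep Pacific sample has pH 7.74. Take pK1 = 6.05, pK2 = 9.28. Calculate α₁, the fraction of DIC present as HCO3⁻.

α₁ = 1 / (1 + [H⁺]/K1 + K2/[H⁺]) = 1 / (1 + 10^-1.69 + 10^-1.54)
   = 1 / (1 + 0.020417 + 0.028840) = 1/1.0493 = 0.9531

α₁ = 0.953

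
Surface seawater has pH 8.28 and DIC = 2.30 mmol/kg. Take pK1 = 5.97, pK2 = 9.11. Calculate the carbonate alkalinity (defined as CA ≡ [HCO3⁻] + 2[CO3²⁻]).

CA = 2.59 mmol/kg

CA = [HCO3⁻] + 2[CO3²⁻] = (α₁ + 2α₂)·DIC
At pH 8.28: [H⁺]/K1 = 10^-2.31 = 0.0048978, K2/[H⁺] = 10^-0.83 = 0.14791
α₁ = 1/(1 + 0.0048978 + 0.14791) = 1/1.1528 = 0.8674; α₂ = α₁·K2/[H⁺] = 0.1283
α₁ + 2α₂ = 1.1241
CA = 1.1241 × 2.30 = 2.59 mmol/kg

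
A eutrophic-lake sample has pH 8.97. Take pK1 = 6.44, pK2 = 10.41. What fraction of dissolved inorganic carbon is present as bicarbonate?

α₁ = 0.962

α₁ = 1 / (1 + [H⁺]/K1 + K2/[H⁺]) = 1 / (1 + 10^-2.53 + 10^-1.44)
   = 1 / (1 + 0.0029512 + 0.036308) = 1/1.0393 = 0.9622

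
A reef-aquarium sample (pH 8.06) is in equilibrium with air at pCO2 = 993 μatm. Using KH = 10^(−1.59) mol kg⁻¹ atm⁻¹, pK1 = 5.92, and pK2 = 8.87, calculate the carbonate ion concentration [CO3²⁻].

[CO2*] = KH · pCO2 = 10^(−1.59) × 993×10^-6 = 2.552×10^-5 mol/kg
α₀ = 1/(1 + K1/[H⁺] + K1K2/[H⁺]²) = 1/(1 + 10^+2.14 + 10^+1.33) = 0.006234
DIC = [CO2*]/α₀ = 2.552×10^-5 / 0.006234 = 4.095 mmol/kg
[CO3²⁻] = α₂·DIC; α₂ = 0.1333, so [CO3²⁻] = 0.1333 × 4.095 = 0.546 mmol/kg

[CO3²⁻] = 0.546 mmol/kg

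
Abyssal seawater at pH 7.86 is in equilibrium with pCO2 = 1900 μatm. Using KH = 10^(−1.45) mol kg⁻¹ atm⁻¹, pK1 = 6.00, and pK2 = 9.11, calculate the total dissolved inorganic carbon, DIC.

DIC = 5.23 mmol/kg

[CO2*] = KH · pCO2 = 10^(−1.45) × 1900×10^-6 = 6.741×10^-5 mol/kg
α₀ = 1/(1 + K1/[H⁺] + K1K2/[H⁺]²) = 1/(1 + 10^+1.86 + 10^+0.61) = 0.01290
DIC = [CO2*]/α₀ = 6.741×10^-5 / 0.01290 = 5.23 mmol/kg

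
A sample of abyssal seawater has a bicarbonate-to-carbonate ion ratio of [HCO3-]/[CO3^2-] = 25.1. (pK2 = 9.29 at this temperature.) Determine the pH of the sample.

pH = 7.89

From K2 = [H⁺][CO3^2-]/[HCO3-]:  pH = pK2 − log₁₀([HCO3-]/[CO3^2-])
log₁₀(25.1) = +1.400
pH = 9.29 − (+1.400) = 7.89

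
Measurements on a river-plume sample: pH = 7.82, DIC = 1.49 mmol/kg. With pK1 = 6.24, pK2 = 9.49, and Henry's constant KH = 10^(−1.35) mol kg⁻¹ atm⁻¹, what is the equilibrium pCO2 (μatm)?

α₀ = 1 / (1 + K1/[H⁺] + K1K2/[H⁺]²) = 1 / (1 + 10^+1.58 + 10^-0.09)
   = 1 / (1 + 38.019 + 0.81283) = 1/39.832 = 0.02511
[CO2*] = α₀ × DIC = 0.02511 × 1.49 = 0.03741 mmol/kg
pCO2 = [CO2*]/KH = 3.741×10^-5 / 4.467×10^-2 = 837 μatm

pCO2 = 837 μatm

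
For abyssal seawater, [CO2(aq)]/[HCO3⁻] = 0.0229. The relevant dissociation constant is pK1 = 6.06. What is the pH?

From K1 = [H⁺][HCO3⁻]/[CO2(aq)]:  pH = pK1 − log₁₀([CO2(aq)]/[HCO3⁻])
log₁₀(0.0229) = -1.640
pH = 6.06 − (-1.640) = 7.70

pH = 7.70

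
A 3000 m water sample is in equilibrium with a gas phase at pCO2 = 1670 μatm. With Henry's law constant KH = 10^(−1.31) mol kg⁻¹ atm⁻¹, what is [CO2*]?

[CO2*] = 81.8 μmol/kg

KH = 10^(−1.31) = 4.898×10^-2 mol kg⁻¹ atm⁻¹
[CO2*] = KH · pCO2 = 4.898×10^-2 × 1670×10^-6 atm = 8.18×10^-5 mol/kg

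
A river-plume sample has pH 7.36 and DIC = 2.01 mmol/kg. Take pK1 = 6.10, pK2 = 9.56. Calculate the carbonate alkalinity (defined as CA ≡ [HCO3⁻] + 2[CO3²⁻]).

CA = [HCO3⁻] + 2[CO3²⁻] = (α₁ + 2α₂)·DIC
At pH 7.36: [H⁺]/K1 = 10^-1.26 = 0.054954, K2/[H⁺] = 10^-2.20 = 0.0063096
α₁ = 1/(1 + 0.054954 + 0.0063096) = 1/1.0613 = 0.9423; α₂ = α₁·K2/[H⁺] = 0.005945
α₁ + 2α₂ = 0.9542
CA = 0.9542 × 2.01 = 1.92 mmol/kg

CA = 1.92 mmol/kg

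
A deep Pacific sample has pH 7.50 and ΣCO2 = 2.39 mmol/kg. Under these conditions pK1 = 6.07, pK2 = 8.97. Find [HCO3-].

α₁ = 1 / (1 + [H⁺]/K1 + K2/[H⁺]) = 1 / (1 + 10^-1.43 + 10^-1.47)
   = 1 / (1 + 0.037154 + 0.033884) = 1/1.0710 = 0.9337
[HCO3⁻] = α₁ × DIC = 0.9337 × 2.39 = 2.23 mmol/kg

[HCO3⁻] = 2.23 mmol/kg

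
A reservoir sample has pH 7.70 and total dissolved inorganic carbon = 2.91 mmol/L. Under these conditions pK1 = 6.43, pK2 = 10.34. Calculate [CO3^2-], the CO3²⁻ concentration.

α₂ = 1 / (1 + [H⁺]/K2 + [H⁺]²/(K1K2)) = 1 / (1 + 10^+2.64 + 10^+1.37)
   = 1 / (1 + 436.52 + 23.442) = 1/460.96 = 0.002169
[CO3²⁻] = α₂ × DIC = 0.002169 × 2.91 = 0.00631 mmol/L = 6.31 μmol/L

[CO3²⁻] = 6.31 μmol/L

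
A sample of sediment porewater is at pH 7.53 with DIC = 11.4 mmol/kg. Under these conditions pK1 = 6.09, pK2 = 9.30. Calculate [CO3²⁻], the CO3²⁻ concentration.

[CO3²⁻] = 0.184 mmol/kg

α₂ = 1 / (1 + [H⁺]/K2 + [H⁺]²/(K1K2)) = 1 / (1 + 10^+1.77 + 10^+0.33)
   = 1 / (1 + 58.884 + 2.1380) = 1/62.022 = 0.01612
[CO3²⁻] = α₂ × DIC = 0.01612 × 11.4 = 0.184 mmol/kg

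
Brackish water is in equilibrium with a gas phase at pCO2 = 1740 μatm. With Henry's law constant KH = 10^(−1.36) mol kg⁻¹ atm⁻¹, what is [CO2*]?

[CO2*] = 76.0 μmol/kg

KH = 10^(−1.36) = 4.365×10^-2 mol kg⁻¹ atm⁻¹
[CO2*] = KH · pCO2 = 4.365×10^-2 × 1740×10^-6 atm = 7.60×10^-5 mol/kg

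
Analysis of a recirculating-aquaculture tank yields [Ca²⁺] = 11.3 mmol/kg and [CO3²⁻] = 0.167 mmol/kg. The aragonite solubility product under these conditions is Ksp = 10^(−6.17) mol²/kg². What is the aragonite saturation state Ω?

Ω = 2.79

Ksp = 10^(−6.17) = 6.761×10^-7
Ω = [Ca²⁺][CO3²⁻]/Ksp = (11.3×10^-3)(0.167×10^-3) / 6.761×10^-7 = 2.79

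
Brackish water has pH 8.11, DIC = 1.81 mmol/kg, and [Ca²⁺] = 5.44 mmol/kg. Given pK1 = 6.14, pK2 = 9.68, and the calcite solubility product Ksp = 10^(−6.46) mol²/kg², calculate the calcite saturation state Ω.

α₂ = 1 / (1 + [H⁺]/K2 + [H⁺]²/(K1K2)) = 1 / (1 + 10^+1.57 + 10^-0.40)
   = 1 / (1 + 37.154 + 0.39811) = 1/38.552 = 0.02594
[CO3²⁻] = α₂ × DIC = 0.02594 × 1.81 = 0.04695 mmol/kg
Ksp = 10^(−6.46) = 3.467×10^-7
Ω = [Ca²⁺][CO3²⁻]/Ksp = (5.44×10^-3)(4.695×10^-5) / 3.467×10^-7 = 0.737

Ω = 0.737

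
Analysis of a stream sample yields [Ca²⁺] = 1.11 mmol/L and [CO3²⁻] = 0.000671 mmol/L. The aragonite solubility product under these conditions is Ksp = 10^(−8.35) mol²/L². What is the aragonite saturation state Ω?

Ω = 0.167

Ksp = 10^(−8.35) = 4.467×10^-9
Ω = [Ca²⁺][CO3²⁻]/Ksp = (1.11×10^-3)(0.000671×10^-3) / 4.467×10^-9 = 0.167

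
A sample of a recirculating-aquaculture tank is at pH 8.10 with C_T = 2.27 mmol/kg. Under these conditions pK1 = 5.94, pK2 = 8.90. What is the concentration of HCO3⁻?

[HCO3⁻] = 1.95 mmol/kg

α₁ = 1 / (1 + [H⁺]/K1 + K2/[H⁺]) = 1 / (1 + 10^-2.16 + 10^-0.80)
   = 1 / (1 + 0.0069183 + 0.15849) = 1/1.1654 = 0.8581
[HCO3⁻] = α₁ × DIC = 0.8581 × 2.27 = 1.95 mmol/kg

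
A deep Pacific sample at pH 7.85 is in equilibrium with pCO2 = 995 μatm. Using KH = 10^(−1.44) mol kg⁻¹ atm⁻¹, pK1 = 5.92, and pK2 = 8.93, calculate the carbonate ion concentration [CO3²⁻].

[CO2*] = KH · pCO2 = 10^(−1.44) × 995×10^-6 = 3.613×10^-5 mol/kg
α₀ = 1/(1 + K1/[H⁺] + K1K2/[H⁺]²) = 1/(1 + 10^+1.93 + 10^+0.85) = 0.01073
DIC = [CO2*]/α₀ = 3.613×10^-5 / 0.01073 = 3.367 mmol/kg
[CO3²⁻] = α₂·DIC; α₂ = 0.07597, so [CO3²⁻] = 0.07597 × 3.367 = 0.256 mmol/kg

[CO3²⁻] = 0.256 mmol/kg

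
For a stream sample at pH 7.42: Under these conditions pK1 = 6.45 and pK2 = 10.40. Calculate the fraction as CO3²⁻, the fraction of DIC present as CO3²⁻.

α₂ = 1 / (1 + [H⁺]/K2 + [H⁺]²/(K1K2)) = 1 / (1 + 10^+2.98 + 10^+2.01)
   = 1 / (1 + 954.99 + 102.33) = 1/1058.3 = 0.0009449

α₂ = 0.000945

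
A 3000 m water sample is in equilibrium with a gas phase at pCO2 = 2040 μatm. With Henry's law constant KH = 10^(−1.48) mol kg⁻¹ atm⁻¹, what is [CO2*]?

KH = 10^(−1.48) = 3.311×10^-2 mol kg⁻¹ atm⁻¹
[CO2*] = KH · pCO2 = 3.311×10^-2 × 2040×10^-6 atm = 6.76×10^-5 mol/kg

[CO2*] = 67.6 μmol/kg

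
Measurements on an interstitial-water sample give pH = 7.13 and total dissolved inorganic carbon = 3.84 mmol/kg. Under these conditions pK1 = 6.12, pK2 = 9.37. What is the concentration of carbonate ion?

α₂ = 1 / (1 + [H⁺]/K2 + [H⁺]²/(K1K2)) = 1 / (1 + 10^+2.24 + 10^+1.23)
   = 1 / (1 + 173.78 + 16.982) = 1/191.76 = 0.005215
[CO3²⁻] = α₂ × DIC = 0.005215 × 3.84 = 0.0200 mmol/kg

[CO3²⁻] = 0.0200 mmol/kg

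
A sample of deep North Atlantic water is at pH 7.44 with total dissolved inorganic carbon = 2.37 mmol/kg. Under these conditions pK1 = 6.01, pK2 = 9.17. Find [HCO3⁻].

α₁ = 1 / (1 + [H⁺]/K1 + K2/[H⁺]) = 1 / (1 + 10^-1.43 + 10^-1.73)
   = 1 / (1 + 0.037154 + 0.018621) = 1/1.0558 = 0.9472
[HCO3⁻] = α₁ × DIC = 0.9472 × 2.37 = 2.24 mmol/kg

[HCO3⁻] = 2.24 mmol/kg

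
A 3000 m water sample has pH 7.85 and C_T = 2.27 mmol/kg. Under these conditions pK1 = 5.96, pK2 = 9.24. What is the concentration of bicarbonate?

α₁ = 1 / (1 + [H⁺]/K1 + K2/[H⁺]) = 1 / (1 + 10^-1.89 + 10^-1.39)
   = 1 / (1 + 0.012882 + 0.040738) = 1/1.0536 = 0.9491
[HCO3⁻] = α₁ × DIC = 0.9491 × 2.27 = 2.15 mmol/kg

[HCO3⁻] = 2.15 mmol/kg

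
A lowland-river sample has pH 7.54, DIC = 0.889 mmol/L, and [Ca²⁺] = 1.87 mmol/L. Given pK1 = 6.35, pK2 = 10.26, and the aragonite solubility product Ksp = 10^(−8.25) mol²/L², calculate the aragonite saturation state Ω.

α₂ = 1 / (1 + [H⁺]/K2 + [H⁺]²/(K1K2)) = 1 / (1 + 10^+2.72 + 10^+1.53)
   = 1 / (1 + 524.81 + 33.884) = 1/559.69 = 0.001787
[CO3²⁻] = α₂ × DIC = 0.001787 × 0.889 = 0.001588 mmol/L = 1.588 μmol/L
Ksp = 10^(−8.25) = 5.623×10^-9
Ω = [Ca²⁺][CO3²⁻]/Ksp = (1.87×10^-3)(1.588×10^-6) / 5.623×10^-9 = 0.528

Ω = 0.528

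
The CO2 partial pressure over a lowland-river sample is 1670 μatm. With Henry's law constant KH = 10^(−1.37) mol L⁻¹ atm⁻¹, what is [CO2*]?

[CO2*] = 71.2 μmol/L

KH = 10^(−1.37) = 4.266×10^-2 mol L⁻¹ atm⁻¹
[CO2*] = KH · pCO2 = 4.266×10^-2 × 1670×10^-6 atm = 7.12×10^-5 mol/L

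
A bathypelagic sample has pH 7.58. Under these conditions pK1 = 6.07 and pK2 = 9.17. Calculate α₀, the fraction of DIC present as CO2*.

α₀ = 0.0292

α₀ = 1 / (1 + K1/[H⁺] + K1K2/[H⁺]²) = 1 / (1 + 10^+1.51 + 10^-0.08)
   = 1 / (1 + 32.359 + 0.83176) = 1/34.191 = 0.02925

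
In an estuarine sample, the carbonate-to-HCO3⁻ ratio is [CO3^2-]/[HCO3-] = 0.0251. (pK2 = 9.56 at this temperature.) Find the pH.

From K2 = [H⁺][CO3^2-]/[HCO3-]:  pH = pK2 + log₁₀([CO3^2-]/[HCO3-])
log₁₀(0.0251) = -1.600
pH = 9.56 + (-1.600) = 7.96

pH = 7.96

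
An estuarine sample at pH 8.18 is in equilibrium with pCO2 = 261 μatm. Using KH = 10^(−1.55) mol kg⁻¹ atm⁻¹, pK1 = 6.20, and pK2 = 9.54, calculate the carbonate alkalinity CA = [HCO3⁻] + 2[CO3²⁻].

[CO2*] = KH · pCO2 = 10^(−1.55) × 261×10^-6 = 7.356×10^-6 mol/kg
α₀ = 1/(1 + K1/[H⁺] + K1K2/[H⁺]²) = 1/(1 + 10^+1.98 + 10^+0.62) = 0.009934
DIC = [CO2*]/α₀ = 7.356×10^-6 / 0.009934 = 0.7405 mmol/kg
CA = (α₁ + 2α₂)·DIC = (0.9487 + 2×0.04141) × 0.7405 = 0.764 mmol/kg

CA = 0.764 mmol/kg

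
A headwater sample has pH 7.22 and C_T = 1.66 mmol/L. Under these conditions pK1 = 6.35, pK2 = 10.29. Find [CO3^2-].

[CO3²⁻] = 1.24 μmol/L

α₂ = 1 / (1 + [H⁺]/K2 + [H⁺]²/(K1K2)) = 1 / (1 + 10^+3.07 + 10^+2.20)
   = 1 / (1 + 1174.9 + 158.49) = 1/1334.4 = 0.0007494
[CO3²⁻] = α₂ × DIC = 0.0007494 × 1.66 = 0.00124 mmol/L = 1.24 μmol/L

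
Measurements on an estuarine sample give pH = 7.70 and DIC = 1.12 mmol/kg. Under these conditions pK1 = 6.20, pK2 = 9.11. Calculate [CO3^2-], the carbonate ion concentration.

[CO3²⁻] = 0.0407 mmol/kg

α₂ = 1 / (1 + [H⁺]/K2 + [H⁺]²/(K1K2)) = 1 / (1 + 10^+1.41 + 10^-0.09)
   = 1 / (1 + 25.704 + 0.81283) = 1/27.517 = 0.03634
[CO3²⁻] = α₂ × DIC = 0.03634 × 1.12 = 0.0407 mmol/kg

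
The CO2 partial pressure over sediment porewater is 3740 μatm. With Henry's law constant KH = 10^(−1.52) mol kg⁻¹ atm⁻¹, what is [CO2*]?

[CO2*] = 113 μmol/kg

KH = 10^(−1.52) = 3.020×10^-2 mol kg⁻¹ atm⁻¹
[CO2*] = KH · pCO2 = 3.020×10^-2 × 3740×10^-6 atm = 1.13×10^-4 mol/kg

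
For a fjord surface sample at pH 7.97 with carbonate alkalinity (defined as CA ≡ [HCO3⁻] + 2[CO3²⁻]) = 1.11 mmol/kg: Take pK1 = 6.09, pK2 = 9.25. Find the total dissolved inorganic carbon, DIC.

DIC = 1.07 mmol/kg

CA = [HCO3⁻] + 2[CO3²⁻] = (α₁ + 2α₂)·DIC
At pH 7.97: [H⁺]/K1 = 10^-1.88 = 0.013183, K2/[H⁺] = 10^-1.28 = 0.052481
α₁ = 1/(1 + 0.013183 + 0.052481) = 1/1.0657 = 0.9384; α₂ = α₁·K2/[H⁺] = 0.04925
α₁ + 2α₂ = 1.0369
DIC = CA / (α₁ + 2α₂) = 1.11 / 1.0369 = 1.07 mmol/kg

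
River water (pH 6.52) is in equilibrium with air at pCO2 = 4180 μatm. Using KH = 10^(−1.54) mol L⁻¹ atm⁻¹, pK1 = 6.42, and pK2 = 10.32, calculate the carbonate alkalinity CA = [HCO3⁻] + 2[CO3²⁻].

[CO2*] = KH · pCO2 = 10^(−1.54) × 4180×10^-6 = 1.206×10^-4 mol/L
α₀ = 1/(1 + K1/[H⁺] + K1K2/[H⁺]²) = 1/(1 + 10^+0.10 + 10^-3.70) = 0.4426
DIC = [CO2*]/α₀ = 1.206×10^-4 / 0.4426 = 0.2723 mmol/L
CA = (α₁ + 2α₂)·DIC = (0.5573 + 2×8.832×10^-5) × 0.2723 = 0.152 mmol/L

CA = 0.152 mmol/L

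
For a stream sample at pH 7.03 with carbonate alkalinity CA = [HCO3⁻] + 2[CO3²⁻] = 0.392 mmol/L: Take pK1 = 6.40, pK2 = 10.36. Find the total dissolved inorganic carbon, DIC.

CA = [HCO3⁻] + 2[CO3²⁻] = (α₁ + 2α₂)·DIC
At pH 7.03: [H⁺]/K1 = 10^-0.63 = 0.23442, K2/[H⁺] = 10^-3.33 = 0.00046774
α₁ = 1/(1 + 0.23442 + 0.00046774) = 1/1.2349 = 0.8098; α₂ = α₁·K2/[H⁺] = 0.0003788
α₁ + 2α₂ = 0.8105
DIC = CA / (α₁ + 2α₂) = 0.392 / 0.8105 = 0.484 mmol/L

DIC = 0.484 mmol/L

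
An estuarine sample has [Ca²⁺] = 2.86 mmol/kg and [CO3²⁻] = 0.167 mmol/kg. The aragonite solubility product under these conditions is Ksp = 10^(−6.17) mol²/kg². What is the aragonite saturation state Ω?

Ω = 0.706

Ksp = 10^(−6.17) = 6.761×10^-7
Ω = [Ca²⁺][CO3²⁻]/Ksp = (2.86×10^-3)(0.167×10^-3) / 6.761×10^-7 = 0.706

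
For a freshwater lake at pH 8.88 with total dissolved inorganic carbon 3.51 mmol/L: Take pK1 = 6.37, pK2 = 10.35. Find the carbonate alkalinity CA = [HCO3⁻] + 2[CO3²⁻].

CA = [HCO3⁻] + 2[CO3²⁻] = (α₁ + 2α₂)·DIC
At pH 8.88: [H⁺]/K1 = 10^-2.51 = 0.0030903, K2/[H⁺] = 10^-1.47 = 0.033884
α₁ = 1/(1 + 0.0030903 + 0.033884) = 1/1.0370 = 0.9643; α₂ = α₁·K2/[H⁺] = 0.03268
α₁ + 2α₂ = 1.0297
CA = 1.0297 × 3.51 = 3.61 mmol/L

CA = 3.61 mmol/L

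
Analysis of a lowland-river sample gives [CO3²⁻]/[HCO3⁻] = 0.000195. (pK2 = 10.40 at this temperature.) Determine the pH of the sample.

From K2 = [H⁺][CO3²⁻]/[HCO3⁻]:  pH = pK2 + log₁₀([CO3²⁻]/[HCO3⁻])
log₁₀(0.000195) = -3.710
pH = 10.40 + (-3.710) = 6.69

pH = 6.69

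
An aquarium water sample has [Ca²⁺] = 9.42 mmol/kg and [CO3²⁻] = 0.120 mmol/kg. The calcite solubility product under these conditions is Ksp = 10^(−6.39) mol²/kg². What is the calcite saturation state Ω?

Ksp = 10^(−6.39) = 4.074×10^-7
Ω = [Ca²⁺][CO3²⁻]/Ksp = (9.42×10^-3)(0.120×10^-3) / 4.074×10^-7 = 2.77

Ω = 2.77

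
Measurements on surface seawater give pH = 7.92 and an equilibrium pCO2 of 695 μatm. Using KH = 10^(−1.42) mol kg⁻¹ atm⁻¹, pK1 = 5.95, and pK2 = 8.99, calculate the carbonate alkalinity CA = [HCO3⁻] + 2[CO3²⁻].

CA = 2.89 mmol/kg

[CO2*] = KH · pCO2 = 10^(−1.42) × 695×10^-6 = 2.642×10^-5 mol/kg
α₀ = 1/(1 + K1/[H⁺] + K1K2/[H⁺]²) = 1/(1 + 10^+1.97 + 10^+0.90) = 0.009778
DIC = [CO2*]/α₀ = 2.642×10^-5 / 0.009778 = 2.702 mmol/kg
CA = (α₁ + 2α₂)·DIC = (0.9126 + 2×0.07767) × 2.702 = 2.89 mmol/kg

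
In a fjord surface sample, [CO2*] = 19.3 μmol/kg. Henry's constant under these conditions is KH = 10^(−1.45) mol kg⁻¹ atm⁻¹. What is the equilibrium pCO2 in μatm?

pCO2 = 544 μatm

KH = 10^(−1.45) = 3.548×10^-2 mol kg⁻¹ atm⁻¹
pCO2 = [CO2*]/KH = 19.3×10^-6 / 3.548×10^-2 = 5.44×10^-4 atm = 544 μatm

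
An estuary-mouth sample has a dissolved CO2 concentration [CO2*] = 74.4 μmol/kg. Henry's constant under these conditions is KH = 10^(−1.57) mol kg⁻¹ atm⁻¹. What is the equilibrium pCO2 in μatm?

KH = 10^(−1.57) = 2.692×10^-2 mol kg⁻¹ atm⁻¹
pCO2 = [CO2*]/KH = 74.4×10^-6 / 2.692×10^-2 = 2.76×10^-3 atm = 2760 μatm

pCO2 = 2760 μatm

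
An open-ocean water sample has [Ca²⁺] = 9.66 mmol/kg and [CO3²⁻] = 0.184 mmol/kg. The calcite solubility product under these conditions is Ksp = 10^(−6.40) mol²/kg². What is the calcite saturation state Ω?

Ω = 4.46

Ksp = 10^(−6.40) = 3.981×10^-7
Ω = [Ca²⁺][CO3²⁻]/Ksp = (9.66×10^-3)(0.184×10^-3) / 3.981×10^-7 = 4.46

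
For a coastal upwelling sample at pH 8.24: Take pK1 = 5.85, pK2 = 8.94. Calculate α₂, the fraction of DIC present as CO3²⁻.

α₂ = 1 / (1 + [H⁺]/K2 + [H⁺]²/(K1K2)) = 1 / (1 + 10^+0.70 + 10^-1.69)
   = 1 / (1 + 5.0119 + 0.020417) = 1/6.0323 = 0.1658

α₂ = 0.166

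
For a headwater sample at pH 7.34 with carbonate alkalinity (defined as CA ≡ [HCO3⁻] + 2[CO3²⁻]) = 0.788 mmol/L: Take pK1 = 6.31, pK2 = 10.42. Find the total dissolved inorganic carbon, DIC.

CA = [HCO3⁻] + 2[CO3²⁻] = (α₁ + 2α₂)·DIC
At pH 7.34: [H⁺]/K1 = 10^-1.03 = 0.093325, K2/[H⁺] = 10^-3.08 = 0.00083176
α₁ = 1/(1 + 0.093325 + 0.00083176) = 1/1.0942 = 0.9139; α₂ = α₁·K2/[H⁺] = 0.0007602
α₁ + 2α₂ = 0.9155
DIC = CA / (α₁ + 2α₂) = 0.788 / 0.9155 = 0.861 mmol/L

DIC = 0.861 mmol/L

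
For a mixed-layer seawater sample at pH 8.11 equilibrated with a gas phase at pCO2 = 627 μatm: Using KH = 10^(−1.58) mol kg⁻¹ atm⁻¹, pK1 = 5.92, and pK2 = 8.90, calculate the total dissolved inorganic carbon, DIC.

DIC = 2.99 mmol/kg

[CO2*] = KH · pCO2 = 10^(−1.58) × 627×10^-6 = 1.649×10^-5 mol/kg
α₀ = 1/(1 + K1/[H⁺] + K1K2/[H⁺]²) = 1/(1 + 10^+2.19 + 10^+1.40) = 0.005525
DIC = [CO2*]/α₀ = 1.649×10^-5 / 0.005525 = 2.99 mmol/kg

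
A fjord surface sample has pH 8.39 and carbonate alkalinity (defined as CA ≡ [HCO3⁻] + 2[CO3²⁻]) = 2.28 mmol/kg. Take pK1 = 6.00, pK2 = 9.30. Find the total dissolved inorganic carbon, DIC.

DIC = 2.06 mmol/kg

CA = [HCO3⁻] + 2[CO3²⁻] = (α₁ + 2α₂)·DIC
At pH 8.39: [H⁺]/K1 = 10^-2.39 = 0.0040738, K2/[H⁺] = 10^-0.91 = 0.12303
α₁ = 1/(1 + 0.0040738 + 0.12303) = 1/1.1271 = 0.8872; α₂ = α₁·K2/[H⁺] = 0.1092
α₁ + 2α₂ = 1.1055
DIC = CA / (α₁ + 2α₂) = 2.28 / 1.1055 = 2.06 mmol/kg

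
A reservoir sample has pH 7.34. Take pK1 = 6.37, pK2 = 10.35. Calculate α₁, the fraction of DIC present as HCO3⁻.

α₁ = 1 / (1 + [H⁺]/K1 + K2/[H⁺]) = 1 / (1 + 10^-0.97 + 10^-3.01)
   = 1 / (1 + 0.10715 + 0.00097724) = 1/1.1081 = 0.9024

α₁ = 0.902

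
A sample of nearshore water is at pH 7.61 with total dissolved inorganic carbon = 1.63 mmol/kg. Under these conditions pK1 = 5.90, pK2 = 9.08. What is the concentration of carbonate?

[CO3²⁻] = 0.0524 mmol/kg

α₂ = 1 / (1 + [H⁺]/K2 + [H⁺]²/(K1K2)) = 1 / (1 + 10^+1.47 + 10^-0.24)
   = 1 / (1 + 29.512 + 0.57544) = 1/31.088 = 0.03217
[CO3²⁻] = α₂ × DIC = 0.03217 × 1.63 = 0.0524 mmol/kg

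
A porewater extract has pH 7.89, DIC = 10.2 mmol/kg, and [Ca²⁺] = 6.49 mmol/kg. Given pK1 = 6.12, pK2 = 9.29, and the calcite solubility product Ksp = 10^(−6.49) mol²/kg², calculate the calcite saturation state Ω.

α₂ = 1 / (1 + [H⁺]/K2 + [H⁺]²/(K1K2)) = 1 / (1 + 10^+1.40 + 10^-0.37)
   = 1 / (1 + 25.119 + 0.42658) = 1/26.545 = 0.03767
[CO3²⁻] = α₂ × DIC = 0.03767 × 10.2 = 0.3842 mmol/kg
Ksp = 10^(−6.49) = 3.236×10^-7
Ω = [Ca²⁺][CO3²⁻]/Ksp = (6.49×10^-3)(3.842×10^-4) / 3.236×10^-7 = 7.71

Ω = 7.71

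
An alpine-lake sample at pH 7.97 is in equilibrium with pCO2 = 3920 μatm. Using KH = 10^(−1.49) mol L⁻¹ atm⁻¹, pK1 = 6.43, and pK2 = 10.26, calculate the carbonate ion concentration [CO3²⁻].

[CO3²⁻] = 0.0226 mmol/L

[CO2*] = KH · pCO2 = 10^(−1.49) × 3920×10^-6 = 1.268×10^-4 mol/L
α₀ = 1/(1 + K1/[H⁺] + K1K2/[H⁺]²) = 1/(1 + 10^+1.54 + 10^-0.75) = 0.02789
DIC = [CO2*]/α₀ = 1.268×10^-4 / 0.02789 = 4.548 mmol/L
[CO3²⁻] = α₂·DIC; α₂ = 0.004960, so [CO3²⁻] = 0.004960 × 4.548 = 0.0226 mmol/L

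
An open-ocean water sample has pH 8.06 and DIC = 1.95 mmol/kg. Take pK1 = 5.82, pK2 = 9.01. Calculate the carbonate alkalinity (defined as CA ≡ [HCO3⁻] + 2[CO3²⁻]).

CA = 2.14 mmol/kg

CA = [HCO3⁻] + 2[CO3²⁻] = (α₁ + 2α₂)·DIC
At pH 8.06: [H⁺]/K1 = 10^-2.24 = 0.0057544, K2/[H⁺] = 10^-0.95 = 0.11220
α₁ = 1/(1 + 0.0057544 + 0.11220) = 1/1.1180 = 0.8945; α₂ = α₁·K2/[H⁺] = 0.1004
α₁ + 2α₂ = 1.0952
CA = 1.0952 × 1.95 = 2.14 mmol/kg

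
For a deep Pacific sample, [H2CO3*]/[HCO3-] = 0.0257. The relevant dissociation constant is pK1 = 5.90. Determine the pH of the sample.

From K1 = [H⁺][HCO3-]/[H2CO3*]:  pH = pK1 − log₁₀([H2CO3*]/[HCO3-])
log₁₀(0.0257) = -1.590
pH = 5.90 − (-1.590) = 7.49

pH = 7.49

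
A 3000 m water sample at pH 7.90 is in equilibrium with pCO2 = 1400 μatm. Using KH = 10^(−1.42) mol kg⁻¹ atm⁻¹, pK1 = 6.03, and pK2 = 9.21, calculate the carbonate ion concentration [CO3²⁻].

[CO3²⁻] = 0.193 mmol/kg

[CO2*] = KH · pCO2 = 10^(−1.42) × 1400×10^-6 = 5.323×10^-5 mol/kg
α₀ = 1/(1 + K1/[H⁺] + K1K2/[H⁺]²) = 1/(1 + 10^+1.87 + 10^+0.56) = 0.01270
DIC = [CO2*]/α₀ = 5.323×10^-5 / 0.01270 = 4.192 mmol/kg
[CO3²⁻] = α₂·DIC; α₂ = 0.04610, so [CO3²⁻] = 0.04610 × 4.192 = 0.193 mmol/kg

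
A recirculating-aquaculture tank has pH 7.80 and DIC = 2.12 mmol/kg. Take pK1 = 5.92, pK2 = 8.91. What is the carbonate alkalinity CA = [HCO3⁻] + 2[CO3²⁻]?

CA = [HCO3⁻] + 2[CO3²⁻] = (α₁ + 2α₂)·DIC
At pH 7.80: [H⁺]/K1 = 10^-1.88 = 0.013183, K2/[H⁺] = 10^-1.11 = 0.077625
α₁ = 1/(1 + 0.013183 + 0.077625) = 1/1.0908 = 0.9168; α₂ = α₁·K2/[H⁺] = 0.07116
α₁ + 2α₂ = 1.0591
CA = 1.0591 × 2.12 = 2.25 mmol/kg

CA = 2.25 mmol/kg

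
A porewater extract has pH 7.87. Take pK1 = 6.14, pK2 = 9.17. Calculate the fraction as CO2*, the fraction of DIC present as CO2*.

α₀ = 1 / (1 + K1/[H⁺] + K1K2/[H⁺]²) = 1 / (1 + 10^+1.73 + 10^+0.43)
   = 1 / (1 + 53.703 + 2.6915) = 1/57.395 = 0.01742

α₀ = 0.0174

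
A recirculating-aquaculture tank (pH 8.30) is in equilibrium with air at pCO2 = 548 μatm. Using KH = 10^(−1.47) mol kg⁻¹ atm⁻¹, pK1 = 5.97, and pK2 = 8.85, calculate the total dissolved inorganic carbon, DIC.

[CO2*] = KH · pCO2 = 10^(−1.47) × 548×10^-6 = 1.857×10^-5 mol/kg
α₀ = 1/(1 + K1/[H⁺] + K1K2/[H⁺]²) = 1/(1 + 10^+2.33 + 10^+1.78) = 0.003636
DIC = [CO2*]/α₀ = 1.857×10^-5 / 0.003636 = 5.11 mmol/kg

DIC = 5.11 mmol/kg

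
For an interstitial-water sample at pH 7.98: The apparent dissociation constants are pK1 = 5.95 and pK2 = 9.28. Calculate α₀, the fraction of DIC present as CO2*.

α₀ = 0.00881

α₀ = 1 / (1 + K1/[H⁺] + K1K2/[H⁺]²) = 1 / (1 + 10^+2.03 + 10^+0.73)
   = 1 / (1 + 107.15 + 5.3703) = 1/113.52 = 0.008809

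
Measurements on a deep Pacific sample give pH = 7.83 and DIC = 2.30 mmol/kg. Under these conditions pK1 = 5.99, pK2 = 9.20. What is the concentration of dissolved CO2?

α₀ = 1 / (1 + K1/[H⁺] + K1K2/[H⁺]²) = 1 / (1 + 10^+1.84 + 10^+0.47)
   = 1 / (1 + 69.183 + 2.9512) = 1/73.134 = 0.01367
[CO2*] = α₀ × DIC = 0.01367 × 2.30 = 0.0314 mmol/kg

[CO2*] = 0.0314 mmol/kg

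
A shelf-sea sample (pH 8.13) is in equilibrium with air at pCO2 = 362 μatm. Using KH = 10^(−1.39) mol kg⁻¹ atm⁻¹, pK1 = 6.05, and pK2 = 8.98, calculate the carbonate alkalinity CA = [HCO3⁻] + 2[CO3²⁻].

[CO2*] = KH · pCO2 = 10^(−1.39) × 362×10^-6 = 1.475×10^-5 mol/kg
α₀ = 1/(1 + K1/[H⁺] + K1K2/[H⁺]²) = 1/(1 + 10^+2.08 + 10^+1.23) = 0.007235
DIC = [CO2*]/α₀ = 1.475×10^-5 / 0.007235 = 2.038 mmol/kg
CA = (α₁ + 2α₂)·DIC = (0.8699 + 2×0.1229) × 2.038 = 2.27 mmol/kg

CA = 2.27 mmol/kg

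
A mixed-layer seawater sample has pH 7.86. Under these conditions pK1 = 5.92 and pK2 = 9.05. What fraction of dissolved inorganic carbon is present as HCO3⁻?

α₁ = 1 / (1 + [H⁺]/K1 + K2/[H⁺]) = 1 / (1 + 10^-1.94 + 10^-1.19)
   = 1 / (1 + 0.011482 + 0.064565) = 1/1.0760 = 0.9293

α₁ = 0.929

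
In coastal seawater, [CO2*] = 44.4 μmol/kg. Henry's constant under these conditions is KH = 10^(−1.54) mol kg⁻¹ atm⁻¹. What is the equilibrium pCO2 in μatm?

KH = 10^(−1.54) = 2.884×10^-2 mol kg⁻¹ atm⁻¹
pCO2 = [CO2*]/KH = 44.4×10^-6 / 2.884×10^-2 = 1.54×10^-3 atm = 1540 μatm

pCO2 = 1540 μatm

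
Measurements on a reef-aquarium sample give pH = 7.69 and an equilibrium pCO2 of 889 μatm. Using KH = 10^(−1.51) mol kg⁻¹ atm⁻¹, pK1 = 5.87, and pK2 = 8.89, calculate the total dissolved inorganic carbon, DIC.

[CO2*] = KH · pCO2 = 10^(−1.51) × 889×10^-6 = 2.747×10^-5 mol/kg
α₀ = 1/(1 + K1/[H⁺] + K1K2/[H⁺]²) = 1/(1 + 10^+1.82 + 10^+0.62) = 0.01404
DIC = [CO2*]/α₀ = 2.747×10^-5 / 0.01404 = 1.96 mmol/kg

DIC = 1.96 mmol/kg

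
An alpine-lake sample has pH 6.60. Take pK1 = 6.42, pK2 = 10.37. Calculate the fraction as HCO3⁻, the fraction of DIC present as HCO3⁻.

α₁ = 0.602

α₁ = 1 / (1 + [H⁺]/K1 + K2/[H⁺]) = 1 / (1 + 10^-0.18 + 10^-3.77)
   = 1 / (1 + 0.66069 + 0.00016982) = 1/1.6609 = 0.6021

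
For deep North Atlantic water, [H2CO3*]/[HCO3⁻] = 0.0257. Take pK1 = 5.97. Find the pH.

pH = 7.56

From K1 = [H⁺][HCO3⁻]/[H2CO3*]:  pH = pK1 − log₁₀([H2CO3*]/[HCO3⁻])
log₁₀(0.0257) = -1.590
pH = 5.97 − (-1.590) = 7.56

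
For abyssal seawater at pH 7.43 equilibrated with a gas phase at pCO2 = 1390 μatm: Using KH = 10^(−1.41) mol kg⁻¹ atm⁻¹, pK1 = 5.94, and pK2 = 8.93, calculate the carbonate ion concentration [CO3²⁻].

[CO3²⁻] = 0.0528 mmol/kg

[CO2*] = KH · pCO2 = 10^(−1.41) × 1390×10^-6 = 5.408×10^-5 mol/kg
α₀ = 1/(1 + K1/[H⁺] + K1K2/[H⁺]²) = 1/(1 + 10^+1.49 + 10^-0.01) = 0.03041
DIC = [CO2*]/α₀ = 5.408×10^-5 / 0.03041 = 1.778 mmol/kg
[CO3²⁻] = α₂·DIC; α₂ = 0.02972, so [CO3²⁻] = 0.02972 × 1.778 = 0.0528 mmol/kg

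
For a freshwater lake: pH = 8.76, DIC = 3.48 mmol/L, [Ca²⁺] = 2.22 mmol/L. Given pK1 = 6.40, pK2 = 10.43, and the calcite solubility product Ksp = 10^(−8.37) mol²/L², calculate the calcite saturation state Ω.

Ω = 37.7

α₂ = 1 / (1 + [H⁺]/K2 + [H⁺]²/(K1K2)) = 1 / (1 + 10^+1.67 + 10^-0.69)
   = 1 / (1 + 46.774 + 0.20417) = 1/47.978 = 0.02084
[CO3²⁻] = α₂ × DIC = 0.02084 × 3.48 = 0.07253 mmol/L
Ksp = 10^(−8.37) = 4.266×10^-9
Ω = [Ca²⁺][CO3²⁻]/Ksp = (2.22×10^-3)(7.253×10^-5) / 4.266×10^-9 = 37.7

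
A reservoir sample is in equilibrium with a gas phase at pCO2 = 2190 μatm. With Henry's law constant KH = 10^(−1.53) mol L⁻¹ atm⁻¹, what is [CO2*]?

KH = 10^(−1.53) = 2.951×10^-2 mol L⁻¹ atm⁻¹
[CO2*] = KH · pCO2 = 2.951×10^-2 × 2190×10^-6 atm = 6.46×10^-5 mol/L

[CO2*] = 64.6 μmol/L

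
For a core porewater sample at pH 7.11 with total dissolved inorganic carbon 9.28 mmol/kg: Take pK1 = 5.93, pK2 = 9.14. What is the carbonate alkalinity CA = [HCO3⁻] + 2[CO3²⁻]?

CA = 8.79 mmol/kg

CA = [HCO3⁻] + 2[CO3²⁻] = (α₁ + 2α₂)·DIC
At pH 7.11: [H⁺]/K1 = 10^-1.18 = 0.066069, K2/[H⁺] = 10^-2.03 = 0.0093325
α₁ = 1/(1 + 0.066069 + 0.0093325) = 1/1.0754 = 0.9299; α₂ = α₁·K2/[H⁺] = 0.008678
α₁ + 2α₂ = 0.9472
CA = 0.9472 × 9.28 = 8.79 mmol/kg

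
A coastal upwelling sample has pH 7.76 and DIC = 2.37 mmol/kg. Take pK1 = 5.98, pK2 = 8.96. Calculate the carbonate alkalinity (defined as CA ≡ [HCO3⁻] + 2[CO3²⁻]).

CA = 2.47 mmol/kg

CA = [HCO3⁻] + 2[CO3²⁻] = (α₁ + 2α₂)·DIC
At pH 7.76: [H⁺]/K1 = 10^-1.78 = 0.016596, K2/[H⁺] = 10^-1.20 = 0.063096
α₁ = 1/(1 + 0.016596 + 0.063096) = 1/1.0797 = 0.9262; α₂ = α₁·K2/[H⁺] = 0.05844
α₁ + 2α₂ = 1.0431
CA = 1.0431 × 2.37 = 2.47 mmol/kg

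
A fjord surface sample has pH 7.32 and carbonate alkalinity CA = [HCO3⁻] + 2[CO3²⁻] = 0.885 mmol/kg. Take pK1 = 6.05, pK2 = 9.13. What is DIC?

DIC = 0.918 mmol/kg

CA = [HCO3⁻] + 2[CO3²⁻] = (α₁ + 2α₂)·DIC
At pH 7.32: [H⁺]/K1 = 10^-1.27 = 0.053703, K2/[H⁺] = 10^-1.81 = 0.015488
α₁ = 1/(1 + 0.053703 + 0.015488) = 1/1.0692 = 0.9353; α₂ = α₁·K2/[H⁺] = 0.01449
α₁ + 2α₂ = 0.9643
DIC = CA / (α₁ + 2α₂) = 0.885 / 0.9643 = 0.918 mmol/kg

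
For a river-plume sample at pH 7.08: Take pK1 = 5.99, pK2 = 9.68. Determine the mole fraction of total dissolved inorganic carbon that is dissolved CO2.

α₀ = 1 / (1 + K1/[H⁺] + K1K2/[H⁺]²) = 1 / (1 + 10^+1.09 + 10^-1.51)
   = 1 / (1 + 12.303 + 0.030903) = 1/13.334 = 0.07500

α₀ = 0.0750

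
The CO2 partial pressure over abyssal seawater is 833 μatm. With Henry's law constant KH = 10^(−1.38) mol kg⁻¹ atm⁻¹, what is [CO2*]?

[CO2*] = 34.7 μmol/kg

KH = 10^(−1.38) = 4.169×10^-2 mol kg⁻¹ atm⁻¹
[CO2*] = KH · pCO2 = 4.169×10^-2 × 833×10^-6 atm = 3.47×10^-5 mol/kg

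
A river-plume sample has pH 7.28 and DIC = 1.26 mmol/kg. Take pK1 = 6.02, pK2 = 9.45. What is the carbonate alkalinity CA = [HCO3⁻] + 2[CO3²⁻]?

CA = [HCO3⁻] + 2[CO3²⁻] = (α₁ + 2α₂)·DIC
At pH 7.28: [H⁺]/K1 = 10^-1.26 = 0.054954, K2/[H⁺] = 10^-2.17 = 0.0067608
α₁ = 1/(1 + 0.054954 + 0.0067608) = 1/1.0617 = 0.9419; α₂ = α₁·K2/[H⁺] = 0.006368
α₁ + 2α₂ = 0.9546
CA = 0.9546 × 1.26 = 1.20 mmol/kg

CA = 1.20 mmol/kg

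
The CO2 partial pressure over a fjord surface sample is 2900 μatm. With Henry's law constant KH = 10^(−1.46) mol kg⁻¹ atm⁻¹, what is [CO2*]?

[CO2*] = 101 μmol/kg

KH = 10^(−1.46) = 3.467×10^-2 mol kg⁻¹ atm⁻¹
[CO2*] = KH · pCO2 = 3.467×10^-2 × 2900×10^-6 atm = 1.01×10^-4 mol/kg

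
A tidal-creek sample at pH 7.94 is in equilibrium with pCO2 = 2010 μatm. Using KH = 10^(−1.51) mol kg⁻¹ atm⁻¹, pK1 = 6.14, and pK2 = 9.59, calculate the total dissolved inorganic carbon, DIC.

DIC = 4.07 mmol/kg

[CO2*] = KH · pCO2 = 10^(−1.51) × 2010×10^-6 = 6.211×10^-5 mol/kg
α₀ = 1/(1 + K1/[H⁺] + K1K2/[H⁺]²) = 1/(1 + 10^+1.80 + 10^+0.15) = 0.01527
DIC = [CO2*]/α₀ = 6.211×10^-5 / 0.01527 = 4.07 mmol/kg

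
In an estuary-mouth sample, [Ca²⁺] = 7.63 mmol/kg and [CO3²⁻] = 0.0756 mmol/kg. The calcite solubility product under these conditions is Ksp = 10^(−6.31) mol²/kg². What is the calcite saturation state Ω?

Ksp = 10^(−6.31) = 4.898×10^-7
Ω = [Ca²⁺][CO3²⁻]/Ksp = (7.63×10^-3)(0.0756×10^-3) / 4.898×10^-7 = 1.18

Ω = 1.18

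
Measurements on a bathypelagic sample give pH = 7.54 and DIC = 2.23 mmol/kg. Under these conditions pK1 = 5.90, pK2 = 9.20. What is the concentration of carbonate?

[CO3²⁻] = 0.0467 mmol/kg

α₂ = 1 / (1 + [H⁺]/K2 + [H⁺]²/(K1K2)) = 1 / (1 + 10^+1.66 + 10^+0.02)
   = 1 / (1 + 45.709 + 1.0471) = 1/47.756 = 0.02094
[CO3²⁻] = α₂ × DIC = 0.02094 × 2.23 = 0.0467 mmol/kg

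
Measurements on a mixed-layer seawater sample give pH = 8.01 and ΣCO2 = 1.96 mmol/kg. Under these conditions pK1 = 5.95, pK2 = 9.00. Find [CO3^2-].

[CO3²⁻] = 0.181 mmol/kg

α₂ = 1 / (1 + [H⁺]/K2 + [H⁺]²/(K1K2)) = 1 / (1 + 10^+0.99 + 10^-1.07)
   = 1 / (1 + 9.7724 + 0.085114) = 1/10.857 = 0.09210
[CO3²⁻] = α₂ × DIC = 0.09210 × 1.96 = 0.181 mmol/kg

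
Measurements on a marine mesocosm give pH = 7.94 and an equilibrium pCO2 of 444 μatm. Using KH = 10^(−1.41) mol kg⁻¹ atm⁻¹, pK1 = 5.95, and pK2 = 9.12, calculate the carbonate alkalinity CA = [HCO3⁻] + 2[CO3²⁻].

CA = 1.91 mmol/kg

[CO2*] = KH · pCO2 = 10^(−1.41) × 444×10^-6 = 1.727×10^-5 mol/kg
α₀ = 1/(1 + K1/[H⁺] + K1K2/[H⁺]²) = 1/(1 + 10^+1.99 + 10^+0.81) = 0.009507
DIC = [CO2*]/α₀ = 1.727×10^-5 / 0.009507 = 1.817 mmol/kg
CA = (α₁ + 2α₂)·DIC = (0.9291 + 2×0.06139) × 1.817 = 1.91 mmol/kg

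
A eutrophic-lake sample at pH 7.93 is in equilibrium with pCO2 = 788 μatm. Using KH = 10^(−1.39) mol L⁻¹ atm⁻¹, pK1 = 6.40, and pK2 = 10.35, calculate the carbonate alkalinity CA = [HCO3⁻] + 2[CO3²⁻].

CA = 1.10 mmol/L

[CO2*] = KH · pCO2 = 10^(−1.39) × 788×10^-6 = 3.210×10^-5 mol/L
α₀ = 1/(1 + K1/[H⁺] + K1K2/[H⁺]²) = 1/(1 + 10^+1.53 + 10^-0.89) = 0.02856
DIC = [CO2*]/α₀ = 3.210×10^-5 / 0.02856 = 1.124 mmol/L
CA = (α₁ + 2α₂)·DIC = (0.9678 + 2×0.003679) × 1.124 = 1.10 mmol/L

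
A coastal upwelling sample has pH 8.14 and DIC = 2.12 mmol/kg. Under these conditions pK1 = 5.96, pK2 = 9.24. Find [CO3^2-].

α₂ = 1 / (1 + [H⁺]/K2 + [H⁺]²/(K1K2)) = 1 / (1 + 10^+1.10 + 10^-1.08)
   = 1 / (1 + 12.589 + 0.083176) = 1/13.672 = 0.07314
[CO3²⁻] = α₂ × DIC = 0.07314 × 2.12 = 0.155 mmol/kg

[CO3²⁻] = 0.155 mmol/kg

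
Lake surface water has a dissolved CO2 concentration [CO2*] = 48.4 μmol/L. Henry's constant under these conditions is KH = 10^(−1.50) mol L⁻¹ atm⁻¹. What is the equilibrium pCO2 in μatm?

KH = 10^(−1.50) = 3.162×10^-2 mol L⁻¹ atm⁻¹
pCO2 = [CO2*]/KH = 48.4×10^-6 / 3.162×10^-2 = 1.53×10^-3 atm = 1530 μatm

pCO2 = 1530 μatm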